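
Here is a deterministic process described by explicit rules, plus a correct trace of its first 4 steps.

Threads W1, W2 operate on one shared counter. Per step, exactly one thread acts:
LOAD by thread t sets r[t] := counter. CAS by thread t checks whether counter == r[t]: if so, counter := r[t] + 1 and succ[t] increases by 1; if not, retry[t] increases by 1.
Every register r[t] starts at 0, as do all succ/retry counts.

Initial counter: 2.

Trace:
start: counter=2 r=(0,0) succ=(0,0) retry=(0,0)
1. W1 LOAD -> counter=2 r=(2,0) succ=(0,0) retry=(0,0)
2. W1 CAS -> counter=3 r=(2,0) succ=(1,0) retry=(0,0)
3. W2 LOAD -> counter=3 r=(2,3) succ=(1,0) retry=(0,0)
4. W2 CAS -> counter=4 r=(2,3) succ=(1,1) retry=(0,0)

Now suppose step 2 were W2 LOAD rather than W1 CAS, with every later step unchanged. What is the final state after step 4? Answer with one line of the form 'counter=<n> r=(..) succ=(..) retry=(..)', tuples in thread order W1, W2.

counter=3 r=(2,2) succ=(0,1) retry=(0,0)

(re-executing from step 2 with the substitution; state before step 2: counter=2 r=(2,0) succ=(0,0) retry=(0,0))
2. W2 LOAD -> counter=2 r=(2,2) succ=(0,0) retry=(0,0)
3. W2 LOAD -> counter=2 r=(2,2) succ=(0,0) retry=(0,0)
4. W2 CAS -> counter=3 r=(2,2) succ=(0,1) retry=(0,0)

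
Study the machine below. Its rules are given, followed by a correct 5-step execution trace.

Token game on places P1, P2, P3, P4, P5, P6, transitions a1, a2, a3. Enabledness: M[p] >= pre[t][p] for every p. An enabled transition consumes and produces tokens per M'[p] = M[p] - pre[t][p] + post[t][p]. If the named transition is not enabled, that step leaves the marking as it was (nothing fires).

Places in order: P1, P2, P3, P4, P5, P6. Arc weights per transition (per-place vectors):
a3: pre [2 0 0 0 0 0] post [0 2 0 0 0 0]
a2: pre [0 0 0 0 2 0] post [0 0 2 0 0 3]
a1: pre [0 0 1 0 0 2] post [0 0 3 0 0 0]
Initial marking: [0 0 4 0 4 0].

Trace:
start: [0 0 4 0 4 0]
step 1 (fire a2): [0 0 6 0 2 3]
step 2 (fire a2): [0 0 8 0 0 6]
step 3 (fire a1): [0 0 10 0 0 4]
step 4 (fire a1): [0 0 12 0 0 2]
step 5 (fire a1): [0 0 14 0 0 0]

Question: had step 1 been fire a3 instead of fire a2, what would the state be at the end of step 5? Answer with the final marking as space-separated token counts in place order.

(re-executing from step 1 with the substitution; state before step 1: [0 0 4 0 4 0])
step 1 (fire a3): [0 0 4 0 4 0]
step 2 (fire a2): [0 0 6 0 2 3]
step 3 (fire a1): [0 0 8 0 2 1]
step 4 (fire a1): [0 0 8 0 2 1]
step 5 (fire a1): [0 0 8 0 2 1]

0 0 8 0 2 1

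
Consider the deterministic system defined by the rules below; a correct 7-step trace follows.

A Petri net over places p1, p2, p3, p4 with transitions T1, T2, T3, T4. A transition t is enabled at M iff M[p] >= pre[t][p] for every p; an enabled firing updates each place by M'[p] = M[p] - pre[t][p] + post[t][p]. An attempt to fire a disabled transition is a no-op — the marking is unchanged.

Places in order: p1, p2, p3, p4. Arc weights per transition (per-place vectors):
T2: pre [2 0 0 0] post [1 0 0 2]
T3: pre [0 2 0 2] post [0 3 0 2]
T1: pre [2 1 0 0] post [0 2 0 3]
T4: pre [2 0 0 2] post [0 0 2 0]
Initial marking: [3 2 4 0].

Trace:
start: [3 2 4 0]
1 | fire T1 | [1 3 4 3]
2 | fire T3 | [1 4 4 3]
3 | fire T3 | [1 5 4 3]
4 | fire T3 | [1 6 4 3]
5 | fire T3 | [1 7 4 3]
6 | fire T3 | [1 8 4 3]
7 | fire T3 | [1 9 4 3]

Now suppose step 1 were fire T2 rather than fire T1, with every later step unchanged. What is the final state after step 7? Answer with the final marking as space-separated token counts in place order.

2 8 4 2

(re-executing from step 1 with the substitution; state before step 1: [3 2 4 0])
1 | fire T2 | [2 2 4 2]
2 | fire T3 | [2 3 4 2]
3 | fire T3 | [2 4 4 2]
4 | fire T3 | [2 5 4 2]
5 | fire T3 | [2 6 4 2]
6 | fire T3 | [2 7 4 2]
7 | fire T3 | [2 8 4 2]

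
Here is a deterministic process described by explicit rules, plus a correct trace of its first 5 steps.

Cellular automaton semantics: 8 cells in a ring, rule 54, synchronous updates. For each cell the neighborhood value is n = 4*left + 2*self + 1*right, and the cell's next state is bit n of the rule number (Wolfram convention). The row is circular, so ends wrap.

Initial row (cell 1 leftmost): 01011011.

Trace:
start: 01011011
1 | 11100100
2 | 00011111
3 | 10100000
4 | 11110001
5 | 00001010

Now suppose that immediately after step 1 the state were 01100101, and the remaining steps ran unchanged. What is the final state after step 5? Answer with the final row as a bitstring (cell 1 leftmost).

state after step 1 := 01100101
2 | 10011111
3 | 01100000
4 | 10010000
5 | 11111001

11111001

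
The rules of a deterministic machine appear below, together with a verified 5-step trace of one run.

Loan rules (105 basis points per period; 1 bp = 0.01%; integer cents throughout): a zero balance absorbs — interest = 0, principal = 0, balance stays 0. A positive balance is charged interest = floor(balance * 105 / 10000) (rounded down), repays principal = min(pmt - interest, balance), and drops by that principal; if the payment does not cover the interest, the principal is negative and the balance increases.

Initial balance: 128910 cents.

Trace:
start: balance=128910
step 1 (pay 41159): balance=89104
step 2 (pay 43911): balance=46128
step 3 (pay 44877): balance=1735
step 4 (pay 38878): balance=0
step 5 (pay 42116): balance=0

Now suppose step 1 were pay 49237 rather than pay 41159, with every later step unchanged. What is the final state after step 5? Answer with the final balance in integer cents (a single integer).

0

(re-executing from step 1 with the substitution; state before step 1: balance=128910)
step 1 (pay 49237): balance=81026
step 2 (pay 43911): balance=37965
step 3 (pay 44877): balance=0
step 4 (pay 38878): balance=0
step 5 (pay 42116): balance=0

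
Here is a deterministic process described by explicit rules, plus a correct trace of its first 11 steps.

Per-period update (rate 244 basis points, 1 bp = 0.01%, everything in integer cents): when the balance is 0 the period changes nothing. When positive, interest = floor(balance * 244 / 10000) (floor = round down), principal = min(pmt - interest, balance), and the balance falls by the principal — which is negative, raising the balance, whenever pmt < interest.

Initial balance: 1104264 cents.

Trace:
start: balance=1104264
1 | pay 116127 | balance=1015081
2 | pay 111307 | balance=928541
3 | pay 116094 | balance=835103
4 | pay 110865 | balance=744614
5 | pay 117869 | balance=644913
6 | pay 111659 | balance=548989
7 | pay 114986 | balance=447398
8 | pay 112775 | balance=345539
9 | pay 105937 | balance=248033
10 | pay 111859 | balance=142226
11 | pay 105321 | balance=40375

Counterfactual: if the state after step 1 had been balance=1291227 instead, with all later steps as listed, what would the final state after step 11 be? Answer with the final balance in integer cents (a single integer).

state after step 1 := balance=1291227
2 | pay 111307 | balance=1211425
3 | pay 116094 | balance=1124889
4 | pay 110865 | balance=1041471
5 | pay 117869 | balance=949013
6 | pay 111659 | balance=860509
7 | pay 114986 | balance=766519
8 | pay 112775 | balance=672447
9 | pay 105937 | balance=582917
10 | pay 111859 | balance=485281
11 | pay 105321 | balance=391800

391800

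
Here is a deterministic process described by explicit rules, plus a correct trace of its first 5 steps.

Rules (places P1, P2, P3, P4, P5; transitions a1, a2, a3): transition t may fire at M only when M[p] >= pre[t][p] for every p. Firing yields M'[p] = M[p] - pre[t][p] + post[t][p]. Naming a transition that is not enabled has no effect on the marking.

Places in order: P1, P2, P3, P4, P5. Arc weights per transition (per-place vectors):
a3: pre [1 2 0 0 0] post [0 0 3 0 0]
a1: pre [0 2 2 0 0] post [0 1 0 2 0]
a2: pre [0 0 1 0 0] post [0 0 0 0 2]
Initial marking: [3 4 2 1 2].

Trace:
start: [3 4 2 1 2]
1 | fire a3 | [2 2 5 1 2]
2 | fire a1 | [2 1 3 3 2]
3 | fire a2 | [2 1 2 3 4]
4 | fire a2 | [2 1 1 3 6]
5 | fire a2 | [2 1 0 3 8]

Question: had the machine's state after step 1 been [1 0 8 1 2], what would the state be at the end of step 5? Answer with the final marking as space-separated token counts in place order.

state after step 1 := [1 0 8 1 2]
2 | fire a1 | [1 0 8 1 2]
3 | fire a2 | [1 0 7 1 4]
4 | fire a2 | [1 0 6 1 6]
5 | fire a2 | [1 0 5 1 8]

1 0 5 1 8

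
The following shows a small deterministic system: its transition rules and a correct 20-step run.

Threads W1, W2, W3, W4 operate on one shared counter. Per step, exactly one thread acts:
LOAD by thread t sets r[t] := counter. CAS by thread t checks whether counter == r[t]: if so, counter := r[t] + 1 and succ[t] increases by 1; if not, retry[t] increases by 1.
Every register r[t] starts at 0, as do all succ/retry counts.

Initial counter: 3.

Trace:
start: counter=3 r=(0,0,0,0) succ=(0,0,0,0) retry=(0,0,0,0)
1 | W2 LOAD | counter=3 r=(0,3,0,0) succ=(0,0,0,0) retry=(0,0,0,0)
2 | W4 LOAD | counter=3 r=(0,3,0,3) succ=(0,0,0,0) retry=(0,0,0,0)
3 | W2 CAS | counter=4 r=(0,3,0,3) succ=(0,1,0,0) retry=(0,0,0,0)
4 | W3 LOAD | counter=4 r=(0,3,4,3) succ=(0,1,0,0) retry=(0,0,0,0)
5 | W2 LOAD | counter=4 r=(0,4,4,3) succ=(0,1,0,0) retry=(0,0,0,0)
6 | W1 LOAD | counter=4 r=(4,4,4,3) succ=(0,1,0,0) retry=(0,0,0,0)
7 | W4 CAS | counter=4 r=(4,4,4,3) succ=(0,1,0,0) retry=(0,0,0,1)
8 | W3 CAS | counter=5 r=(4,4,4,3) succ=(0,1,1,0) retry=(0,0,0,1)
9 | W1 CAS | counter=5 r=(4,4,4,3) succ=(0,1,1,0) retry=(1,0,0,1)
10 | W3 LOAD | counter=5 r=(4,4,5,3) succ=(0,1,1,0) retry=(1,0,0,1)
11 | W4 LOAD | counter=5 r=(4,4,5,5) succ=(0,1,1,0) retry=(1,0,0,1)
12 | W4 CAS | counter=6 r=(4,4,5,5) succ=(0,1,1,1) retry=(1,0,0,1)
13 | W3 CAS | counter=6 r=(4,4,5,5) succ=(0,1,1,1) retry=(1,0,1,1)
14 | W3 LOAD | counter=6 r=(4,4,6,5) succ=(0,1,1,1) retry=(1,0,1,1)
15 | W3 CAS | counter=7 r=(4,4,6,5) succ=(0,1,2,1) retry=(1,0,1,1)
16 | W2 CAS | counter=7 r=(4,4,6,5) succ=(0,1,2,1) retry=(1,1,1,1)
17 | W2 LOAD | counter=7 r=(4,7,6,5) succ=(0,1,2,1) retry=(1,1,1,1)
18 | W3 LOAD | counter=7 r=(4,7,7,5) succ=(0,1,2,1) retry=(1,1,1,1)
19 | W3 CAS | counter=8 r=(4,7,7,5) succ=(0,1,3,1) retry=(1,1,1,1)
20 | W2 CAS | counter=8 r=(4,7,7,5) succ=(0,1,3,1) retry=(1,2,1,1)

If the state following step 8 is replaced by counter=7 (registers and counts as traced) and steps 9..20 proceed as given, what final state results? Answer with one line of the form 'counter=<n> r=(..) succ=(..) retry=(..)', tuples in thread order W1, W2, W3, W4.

counter=10 r=(4,9,9,7) succ=(0,1,3,1) retry=(1,2,1,1)

state after step 8 := counter=7 r=(4,4,4,3) succ=(0,1,1,0) retry=(0,0,0,1)
9 | W1 CAS | counter=7 r=(4,4,4,3) succ=(0,1,1,0) retry=(1,0,0,1)
10 | W3 LOAD | counter=7 r=(4,4,7,3) succ=(0,1,1,0) retry=(1,0,0,1)
11 | W4 LOAD | counter=7 r=(4,4,7,7) succ=(0,1,1,0) retry=(1,0,0,1)
12 | W4 CAS | counter=8 r=(4,4,7,7) succ=(0,1,1,1) retry=(1,0,0,1)
13 | W3 CAS | counter=8 r=(4,4,7,7) succ=(0,1,1,1) retry=(1,0,1,1)
14 | W3 LOAD | counter=8 r=(4,4,8,7) succ=(0,1,1,1) retry=(1,0,1,1)
15 | W3 CAS | counter=9 r=(4,4,8,7) succ=(0,1,2,1) retry=(1,0,1,1)
16 | W2 CAS | counter=9 r=(4,4,8,7) succ=(0,1,2,1) retry=(1,1,1,1)
17 | W2 LOAD | counter=9 r=(4,9,8,7) succ=(0,1,2,1) retry=(1,1,1,1)
18 | W3 LOAD | counter=9 r=(4,9,9,7) succ=(0,1,2,1) retry=(1,1,1,1)
19 | W3 CAS | counter=10 r=(4,9,9,7) succ=(0,1,3,1) retry=(1,1,1,1)
20 | W2 CAS | counter=10 r=(4,9,9,7) succ=(0,1,3,1) retry=(1,2,1,1)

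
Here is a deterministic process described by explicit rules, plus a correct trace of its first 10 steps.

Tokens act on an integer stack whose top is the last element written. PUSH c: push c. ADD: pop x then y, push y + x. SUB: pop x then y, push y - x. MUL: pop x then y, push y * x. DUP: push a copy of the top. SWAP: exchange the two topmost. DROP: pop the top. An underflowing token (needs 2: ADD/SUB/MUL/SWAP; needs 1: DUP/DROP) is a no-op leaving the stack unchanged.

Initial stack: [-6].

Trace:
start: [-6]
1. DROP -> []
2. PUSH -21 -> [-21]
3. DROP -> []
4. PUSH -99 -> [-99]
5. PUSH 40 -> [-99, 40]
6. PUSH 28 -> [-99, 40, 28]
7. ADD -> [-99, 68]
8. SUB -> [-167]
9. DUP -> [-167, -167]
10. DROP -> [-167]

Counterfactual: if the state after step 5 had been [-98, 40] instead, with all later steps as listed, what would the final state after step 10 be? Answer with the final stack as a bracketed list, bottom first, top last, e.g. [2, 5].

state after step 5 := [-98, 40]
6. PUSH 28 -> [-98, 40, 28]
7. ADD -> [-98, 68]
8. SUB -> [-166]
9. DUP -> [-166, -166]
10. DROP -> [-166]

[-166]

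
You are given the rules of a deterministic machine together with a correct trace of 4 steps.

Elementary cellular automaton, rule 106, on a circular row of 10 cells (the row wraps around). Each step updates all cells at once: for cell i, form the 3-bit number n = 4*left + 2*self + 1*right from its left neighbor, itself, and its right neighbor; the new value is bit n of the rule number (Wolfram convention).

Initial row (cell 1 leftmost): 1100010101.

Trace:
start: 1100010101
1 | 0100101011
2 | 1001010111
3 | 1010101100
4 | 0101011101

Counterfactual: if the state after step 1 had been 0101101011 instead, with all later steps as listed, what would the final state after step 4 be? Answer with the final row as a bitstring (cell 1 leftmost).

state after step 1 := 0101101011
2 | 1011110111
3 | 1110011100
4 | 1010110101

1010110101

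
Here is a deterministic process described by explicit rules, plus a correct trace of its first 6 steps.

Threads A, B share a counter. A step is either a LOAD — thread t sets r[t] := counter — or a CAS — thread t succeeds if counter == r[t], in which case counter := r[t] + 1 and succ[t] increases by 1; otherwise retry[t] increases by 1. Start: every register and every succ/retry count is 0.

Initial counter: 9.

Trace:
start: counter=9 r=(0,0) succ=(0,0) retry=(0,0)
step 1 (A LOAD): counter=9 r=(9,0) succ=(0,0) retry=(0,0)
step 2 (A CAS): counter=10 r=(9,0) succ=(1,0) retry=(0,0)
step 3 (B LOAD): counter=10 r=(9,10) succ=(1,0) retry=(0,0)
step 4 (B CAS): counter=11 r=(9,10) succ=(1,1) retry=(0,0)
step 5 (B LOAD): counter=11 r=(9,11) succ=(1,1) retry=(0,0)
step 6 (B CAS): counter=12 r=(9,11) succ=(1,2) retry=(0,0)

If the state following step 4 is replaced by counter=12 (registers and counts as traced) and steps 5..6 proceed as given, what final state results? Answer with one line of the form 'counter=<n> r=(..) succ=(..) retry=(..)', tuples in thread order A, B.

counter=13 r=(9,12) succ=(1,2) retry=(0,0)

state after step 4 := counter=12 r=(9,10) succ=(1,1) retry=(0,0)
step 5 (B LOAD): counter=12 r=(9,12) succ=(1,1) retry=(0,0)
step 6 (B CAS): counter=13 r=(9,12) succ=(1,2) retry=(0,0)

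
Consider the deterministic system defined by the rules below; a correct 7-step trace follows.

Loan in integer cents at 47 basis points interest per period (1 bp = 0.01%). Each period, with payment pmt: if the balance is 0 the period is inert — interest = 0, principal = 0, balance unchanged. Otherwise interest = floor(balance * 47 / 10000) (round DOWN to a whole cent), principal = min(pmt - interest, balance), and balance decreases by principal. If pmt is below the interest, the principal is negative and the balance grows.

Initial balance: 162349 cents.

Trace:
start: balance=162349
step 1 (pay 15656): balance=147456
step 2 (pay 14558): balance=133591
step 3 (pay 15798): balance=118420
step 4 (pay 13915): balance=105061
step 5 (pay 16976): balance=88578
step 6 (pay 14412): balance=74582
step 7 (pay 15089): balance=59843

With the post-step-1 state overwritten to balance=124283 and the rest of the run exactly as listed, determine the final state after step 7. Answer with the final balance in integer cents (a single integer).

state after step 1 := balance=124283
step 2 (pay 14558): balance=110309
step 3 (pay 15798): balance=95029
step 4 (pay 13915): balance=81560
step 5 (pay 16976): balance=64967
step 6 (pay 14412): balance=50860
step 7 (pay 15089): balance=36010

36010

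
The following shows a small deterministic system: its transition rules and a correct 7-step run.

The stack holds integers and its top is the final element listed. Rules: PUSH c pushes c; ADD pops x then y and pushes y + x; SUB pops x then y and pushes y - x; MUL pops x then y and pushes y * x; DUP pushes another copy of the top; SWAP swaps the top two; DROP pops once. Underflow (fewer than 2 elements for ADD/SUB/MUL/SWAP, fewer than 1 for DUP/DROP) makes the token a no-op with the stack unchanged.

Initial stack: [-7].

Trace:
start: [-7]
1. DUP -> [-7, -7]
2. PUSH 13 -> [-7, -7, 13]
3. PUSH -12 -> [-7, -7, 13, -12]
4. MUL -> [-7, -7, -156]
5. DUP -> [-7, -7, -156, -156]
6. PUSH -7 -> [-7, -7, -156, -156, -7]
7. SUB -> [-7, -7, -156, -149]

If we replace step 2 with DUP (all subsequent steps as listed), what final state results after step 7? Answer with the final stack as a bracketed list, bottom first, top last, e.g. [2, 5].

[-7, -7, 84, 91]

(re-executing from step 2 with the substitution; state before step 2: [-7, -7])
2. DUP -> [-7, -7, -7]
3. PUSH -12 -> [-7, -7, -7, -12]
4. MUL -> [-7, -7, 84]
5. DUP -> [-7, -7, 84, 84]
6. PUSH -7 -> [-7, -7, 84, 84, -7]
7. SUB -> [-7, -7, 84, 91]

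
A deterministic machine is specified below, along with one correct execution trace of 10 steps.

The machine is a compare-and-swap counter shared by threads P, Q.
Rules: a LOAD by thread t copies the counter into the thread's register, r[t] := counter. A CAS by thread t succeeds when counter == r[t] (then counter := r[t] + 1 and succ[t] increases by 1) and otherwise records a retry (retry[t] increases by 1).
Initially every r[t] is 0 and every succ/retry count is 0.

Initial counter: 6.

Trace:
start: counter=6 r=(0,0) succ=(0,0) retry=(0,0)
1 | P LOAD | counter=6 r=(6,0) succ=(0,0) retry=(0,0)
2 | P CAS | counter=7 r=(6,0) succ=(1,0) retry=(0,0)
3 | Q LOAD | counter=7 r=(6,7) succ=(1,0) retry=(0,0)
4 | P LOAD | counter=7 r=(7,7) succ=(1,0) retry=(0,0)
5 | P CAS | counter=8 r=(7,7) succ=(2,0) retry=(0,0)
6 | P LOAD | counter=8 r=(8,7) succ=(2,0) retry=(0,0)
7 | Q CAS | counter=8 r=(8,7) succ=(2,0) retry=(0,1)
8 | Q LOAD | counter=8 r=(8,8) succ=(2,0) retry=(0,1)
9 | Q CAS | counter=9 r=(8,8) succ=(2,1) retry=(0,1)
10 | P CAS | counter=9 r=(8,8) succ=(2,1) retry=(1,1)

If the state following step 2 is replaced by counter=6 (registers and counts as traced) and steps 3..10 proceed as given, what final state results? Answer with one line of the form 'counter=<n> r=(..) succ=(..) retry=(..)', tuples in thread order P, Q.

counter=8 r=(7,7) succ=(2,1) retry=(1,1)

state after step 2 := counter=6 r=(6,0) succ=(1,0) retry=(0,0)
3 | Q LOAD | counter=6 r=(6,6) succ=(1,0) retry=(0,0)
4 | P LOAD | counter=6 r=(6,6) succ=(1,0) retry=(0,0)
5 | P CAS | counter=7 r=(6,6) succ=(2,0) retry=(0,0)
6 | P LOAD | counter=7 r=(7,6) succ=(2,0) retry=(0,0)
7 | Q CAS | counter=7 r=(7,6) succ=(2,0) retry=(0,1)
8 | Q LOAD | counter=7 r=(7,7) succ=(2,0) retry=(0,1)
9 | Q CAS | counter=8 r=(7,7) succ=(2,1) retry=(0,1)
10 | P CAS | counter=8 r=(7,7) succ=(2,1) retry=(1,1)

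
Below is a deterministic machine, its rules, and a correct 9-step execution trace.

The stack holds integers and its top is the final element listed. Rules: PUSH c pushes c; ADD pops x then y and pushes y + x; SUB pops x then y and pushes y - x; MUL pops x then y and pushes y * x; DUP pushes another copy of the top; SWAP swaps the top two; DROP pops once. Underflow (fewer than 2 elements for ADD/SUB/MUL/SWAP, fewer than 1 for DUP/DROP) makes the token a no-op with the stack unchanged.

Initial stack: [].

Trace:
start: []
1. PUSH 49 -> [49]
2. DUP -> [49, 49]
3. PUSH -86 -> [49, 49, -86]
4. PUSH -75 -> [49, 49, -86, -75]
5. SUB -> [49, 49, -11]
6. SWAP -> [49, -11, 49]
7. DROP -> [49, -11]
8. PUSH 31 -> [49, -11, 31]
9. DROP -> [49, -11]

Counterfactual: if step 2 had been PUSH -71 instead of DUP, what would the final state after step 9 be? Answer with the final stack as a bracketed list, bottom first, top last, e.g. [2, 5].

[49, -11]

(re-executing from step 2 with the substitution; state before step 2: [49])
2. PUSH -71 -> [49, -71]
3. PUSH -86 -> [49, -71, -86]
4. PUSH -75 -> [49, -71, -86, -75]
5. SUB -> [49, -71, -11]
6. SWAP -> [49, -11, -71]
7. DROP -> [49, -11]
8. PUSH 31 -> [49, -11, 31]
9. DROP -> [49, -11]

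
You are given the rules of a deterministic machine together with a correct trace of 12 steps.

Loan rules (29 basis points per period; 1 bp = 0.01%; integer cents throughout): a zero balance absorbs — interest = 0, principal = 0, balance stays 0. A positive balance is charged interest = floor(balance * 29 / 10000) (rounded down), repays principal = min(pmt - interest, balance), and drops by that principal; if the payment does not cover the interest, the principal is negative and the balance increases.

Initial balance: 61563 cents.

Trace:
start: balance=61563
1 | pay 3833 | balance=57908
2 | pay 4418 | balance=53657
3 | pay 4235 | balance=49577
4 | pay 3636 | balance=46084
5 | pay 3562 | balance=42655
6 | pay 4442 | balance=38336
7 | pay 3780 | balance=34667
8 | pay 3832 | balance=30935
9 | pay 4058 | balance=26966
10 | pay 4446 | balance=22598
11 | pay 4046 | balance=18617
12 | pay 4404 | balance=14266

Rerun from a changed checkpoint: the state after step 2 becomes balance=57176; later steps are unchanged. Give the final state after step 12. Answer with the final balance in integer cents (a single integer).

state after step 2 := balance=57176
3 | pay 4235 | balance=53106
4 | pay 3636 | balance=49624
5 | pay 3562 | balance=46205
6 | pay 4442 | balance=41896
7 | pay 3780 | balance=38237
8 | pay 3832 | balance=34515
9 | pay 4058 | balance=30557
10 | pay 4446 | balance=26199
11 | pay 4046 | balance=22228
12 | pay 4404 | balance=17888

17888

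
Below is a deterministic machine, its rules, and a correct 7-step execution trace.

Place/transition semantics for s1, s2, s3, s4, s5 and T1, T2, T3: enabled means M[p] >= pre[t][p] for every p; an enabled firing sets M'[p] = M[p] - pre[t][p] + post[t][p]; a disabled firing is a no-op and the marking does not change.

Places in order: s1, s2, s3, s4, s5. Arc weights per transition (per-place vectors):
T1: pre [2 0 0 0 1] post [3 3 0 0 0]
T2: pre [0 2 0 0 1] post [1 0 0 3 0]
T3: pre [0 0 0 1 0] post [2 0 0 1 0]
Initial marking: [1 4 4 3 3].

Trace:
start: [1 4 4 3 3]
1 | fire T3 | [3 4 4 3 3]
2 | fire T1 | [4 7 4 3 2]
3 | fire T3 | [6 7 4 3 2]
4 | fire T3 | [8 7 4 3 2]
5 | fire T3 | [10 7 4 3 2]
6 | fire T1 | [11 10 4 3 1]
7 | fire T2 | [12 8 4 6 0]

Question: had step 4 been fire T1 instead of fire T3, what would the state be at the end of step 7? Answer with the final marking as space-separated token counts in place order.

10 13 4 3 0

(re-executing from step 4 with the substitution; state before step 4: [6 7 4 3 2])
4 | fire T1 | [7 10 4 3 1]
5 | fire T3 | [9 10 4 3 1]
6 | fire T1 | [10 13 4 3 0]
7 | fire T2 | [10 13 4 3 0]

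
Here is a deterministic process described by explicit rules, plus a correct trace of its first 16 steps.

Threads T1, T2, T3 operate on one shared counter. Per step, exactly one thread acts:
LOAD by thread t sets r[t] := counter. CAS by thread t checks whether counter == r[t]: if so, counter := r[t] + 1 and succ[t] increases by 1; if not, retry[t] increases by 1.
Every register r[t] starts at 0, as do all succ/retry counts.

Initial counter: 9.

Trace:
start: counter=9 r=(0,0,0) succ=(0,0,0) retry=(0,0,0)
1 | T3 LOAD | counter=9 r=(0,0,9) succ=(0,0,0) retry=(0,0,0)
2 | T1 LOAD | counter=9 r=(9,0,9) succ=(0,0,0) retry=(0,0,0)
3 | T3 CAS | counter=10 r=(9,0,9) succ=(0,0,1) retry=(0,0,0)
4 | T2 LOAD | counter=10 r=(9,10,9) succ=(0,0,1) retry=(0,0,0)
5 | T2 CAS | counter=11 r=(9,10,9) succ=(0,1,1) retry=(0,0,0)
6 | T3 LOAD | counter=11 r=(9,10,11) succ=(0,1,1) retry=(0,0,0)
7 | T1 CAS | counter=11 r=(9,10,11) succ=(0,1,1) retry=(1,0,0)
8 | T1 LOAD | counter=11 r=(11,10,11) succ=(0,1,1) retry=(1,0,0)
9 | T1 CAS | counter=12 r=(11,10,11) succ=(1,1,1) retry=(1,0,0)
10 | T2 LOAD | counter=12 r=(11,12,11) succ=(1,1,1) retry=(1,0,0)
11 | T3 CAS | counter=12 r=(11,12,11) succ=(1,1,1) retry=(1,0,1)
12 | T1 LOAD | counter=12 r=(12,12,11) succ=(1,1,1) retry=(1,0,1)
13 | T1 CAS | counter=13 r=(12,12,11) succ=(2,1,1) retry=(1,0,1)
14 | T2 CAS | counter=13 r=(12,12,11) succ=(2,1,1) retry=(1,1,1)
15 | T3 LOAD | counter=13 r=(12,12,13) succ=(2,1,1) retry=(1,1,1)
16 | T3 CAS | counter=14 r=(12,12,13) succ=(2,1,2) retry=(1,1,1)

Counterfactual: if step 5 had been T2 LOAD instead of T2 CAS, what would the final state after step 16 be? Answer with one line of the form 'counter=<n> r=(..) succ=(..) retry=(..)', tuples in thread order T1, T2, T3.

(re-executing from step 5 with the substitution; state before step 5: counter=10 r=(9,10,9) succ=(0,0,1) retry=(0,0,0))
5 | T2 LOAD | counter=10 r=(9,10,9) succ=(0,0,1) retry=(0,0,0)
6 | T3 LOAD | counter=10 r=(9,10,10) succ=(0,0,1) retry=(0,0,0)
7 | T1 CAS | counter=10 r=(9,10,10) succ=(0,0,1) retry=(1,0,0)
8 | T1 LOAD | counter=10 r=(10,10,10) succ=(0,0,1) retry=(1,0,0)
9 | T1 CAS | counter=11 r=(10,10,10) succ=(1,0,1) retry=(1,0,0)
10 | T2 LOAD | counter=11 r=(10,11,10) succ=(1,0,1) retry=(1,0,0)
11 | T3 CAS | counter=11 r=(10,11,10) succ=(1,0,1) retry=(1,0,1)
12 | T1 LOAD | counter=11 r=(11,11,10) succ=(1,0,1) retry=(1,0,1)
13 | T1 CAS | counter=12 r=(11,11,10) succ=(2,0,1) retry=(1,0,1)
14 | T2 CAS | counter=12 r=(11,11,10) succ=(2,0,1) retry=(1,1,1)
15 | T3 LOAD | counter=12 r=(11,11,12) succ=(2,0,1) retry=(1,1,1)
16 | T3 CAS | counter=13 r=(11,11,12) succ=(2,0,2) retry=(1,1,1)

counter=13 r=(11,11,12) succ=(2,0,2) retry=(1,1,1)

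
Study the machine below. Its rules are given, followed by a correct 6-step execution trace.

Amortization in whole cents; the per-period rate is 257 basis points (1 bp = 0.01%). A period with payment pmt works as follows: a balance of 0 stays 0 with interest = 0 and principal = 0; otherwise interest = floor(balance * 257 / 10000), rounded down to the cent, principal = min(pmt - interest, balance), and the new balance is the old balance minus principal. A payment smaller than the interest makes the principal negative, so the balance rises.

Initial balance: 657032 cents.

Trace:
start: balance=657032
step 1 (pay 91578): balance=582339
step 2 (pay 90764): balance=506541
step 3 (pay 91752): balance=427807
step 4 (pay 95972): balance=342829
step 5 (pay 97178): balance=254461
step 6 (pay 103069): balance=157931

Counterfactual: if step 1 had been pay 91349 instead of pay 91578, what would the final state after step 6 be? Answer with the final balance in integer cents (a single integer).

(re-executing from step 1 with the substitution; state before step 1: balance=657032)
step 1 (pay 91349): balance=582568
step 2 (pay 90764): balance=506775
step 3 (pay 91752): balance=428047
step 4 (pay 95972): balance=343075
step 5 (pay 97178): balance=254714
step 6 (pay 103069): balance=158191

158191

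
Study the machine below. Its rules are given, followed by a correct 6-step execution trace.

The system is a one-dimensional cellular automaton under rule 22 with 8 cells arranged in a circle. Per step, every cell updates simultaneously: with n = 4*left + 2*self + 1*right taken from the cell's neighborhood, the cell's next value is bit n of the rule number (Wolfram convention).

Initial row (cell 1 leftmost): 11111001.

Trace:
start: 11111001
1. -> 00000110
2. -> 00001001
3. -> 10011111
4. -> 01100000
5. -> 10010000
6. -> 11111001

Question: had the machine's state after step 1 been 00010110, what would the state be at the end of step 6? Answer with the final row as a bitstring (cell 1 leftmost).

state after step 1 := 00010110
2. -> 00110001
3. -> 11001011
4. -> 00111000
5. -> 01000100
6. -> 11101110

11101110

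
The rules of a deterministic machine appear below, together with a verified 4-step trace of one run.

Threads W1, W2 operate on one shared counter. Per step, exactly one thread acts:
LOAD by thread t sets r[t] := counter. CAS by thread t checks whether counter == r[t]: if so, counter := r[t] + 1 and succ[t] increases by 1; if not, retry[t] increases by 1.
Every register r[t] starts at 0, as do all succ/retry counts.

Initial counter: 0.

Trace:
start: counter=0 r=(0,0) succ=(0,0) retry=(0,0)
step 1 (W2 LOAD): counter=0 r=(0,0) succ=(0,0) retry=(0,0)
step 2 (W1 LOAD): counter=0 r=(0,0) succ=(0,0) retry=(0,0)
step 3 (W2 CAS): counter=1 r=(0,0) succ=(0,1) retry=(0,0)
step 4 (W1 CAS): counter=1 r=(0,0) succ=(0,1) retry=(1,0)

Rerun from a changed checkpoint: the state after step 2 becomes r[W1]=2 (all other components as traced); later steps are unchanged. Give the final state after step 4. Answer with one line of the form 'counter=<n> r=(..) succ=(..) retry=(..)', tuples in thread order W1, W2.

counter=1 r=(2,0) succ=(0,1) retry=(1,0)

state after step 2 := counter=0 r=(2,0) succ=(0,0) retry=(0,0)
step 3 (W2 CAS): counter=1 r=(2,0) succ=(0,1) retry=(0,0)
step 4 (W1 CAS): counter=1 r=(2,0) succ=(0,1) retry=(1,0)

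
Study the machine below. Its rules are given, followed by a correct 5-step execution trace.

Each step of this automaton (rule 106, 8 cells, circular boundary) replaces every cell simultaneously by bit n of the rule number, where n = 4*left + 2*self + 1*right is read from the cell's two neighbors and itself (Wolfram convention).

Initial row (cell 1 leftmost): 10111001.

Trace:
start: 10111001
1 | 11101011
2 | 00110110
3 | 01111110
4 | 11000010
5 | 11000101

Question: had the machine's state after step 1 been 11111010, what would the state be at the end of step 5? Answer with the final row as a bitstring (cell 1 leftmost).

state after step 1 := 11111010
2 | 10001101
3 | 10011111
4 | 10110000
5 | 01110001

01110001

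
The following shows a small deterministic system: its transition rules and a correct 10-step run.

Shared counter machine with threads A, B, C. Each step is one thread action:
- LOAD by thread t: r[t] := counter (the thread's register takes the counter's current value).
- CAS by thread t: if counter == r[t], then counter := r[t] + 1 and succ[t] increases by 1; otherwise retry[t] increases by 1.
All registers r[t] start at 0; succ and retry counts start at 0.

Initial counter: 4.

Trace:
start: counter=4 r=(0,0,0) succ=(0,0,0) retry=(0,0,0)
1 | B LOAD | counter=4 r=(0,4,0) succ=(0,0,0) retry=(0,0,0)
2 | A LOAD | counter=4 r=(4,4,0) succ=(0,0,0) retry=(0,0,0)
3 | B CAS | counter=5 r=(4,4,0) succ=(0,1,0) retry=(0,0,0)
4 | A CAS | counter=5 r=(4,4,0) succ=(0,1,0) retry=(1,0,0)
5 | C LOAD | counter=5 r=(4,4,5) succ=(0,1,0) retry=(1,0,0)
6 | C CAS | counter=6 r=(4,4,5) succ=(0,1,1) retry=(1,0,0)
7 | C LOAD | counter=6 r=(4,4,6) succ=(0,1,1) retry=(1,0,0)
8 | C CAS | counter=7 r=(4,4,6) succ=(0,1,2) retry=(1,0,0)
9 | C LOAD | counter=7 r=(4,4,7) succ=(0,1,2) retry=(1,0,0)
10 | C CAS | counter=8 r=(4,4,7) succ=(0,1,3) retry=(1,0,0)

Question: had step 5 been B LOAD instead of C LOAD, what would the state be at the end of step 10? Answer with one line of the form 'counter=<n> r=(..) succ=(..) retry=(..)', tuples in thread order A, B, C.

counter=7 r=(4,5,6) succ=(0,1,2) retry=(1,0,1)

(re-executing from step 5 with the substitution; state before step 5: counter=5 r=(4,4,0) succ=(0,1,0) retry=(1,0,0))
5 | B LOAD | counter=5 r=(4,5,0) succ=(0,1,0) retry=(1,0,0)
6 | C CAS | counter=5 r=(4,5,0) succ=(0,1,0) retry=(1,0,1)
7 | C LOAD | counter=5 r=(4,5,5) succ=(0,1,0) retry=(1,0,1)
8 | C CAS | counter=6 r=(4,5,5) succ=(0,1,1) retry=(1,0,1)
9 | C LOAD | counter=6 r=(4,5,6) succ=(0,1,1) retry=(1,0,1)
10 | C CAS | counter=7 r=(4,5,6) succ=(0,1,2) retry=(1,0,1)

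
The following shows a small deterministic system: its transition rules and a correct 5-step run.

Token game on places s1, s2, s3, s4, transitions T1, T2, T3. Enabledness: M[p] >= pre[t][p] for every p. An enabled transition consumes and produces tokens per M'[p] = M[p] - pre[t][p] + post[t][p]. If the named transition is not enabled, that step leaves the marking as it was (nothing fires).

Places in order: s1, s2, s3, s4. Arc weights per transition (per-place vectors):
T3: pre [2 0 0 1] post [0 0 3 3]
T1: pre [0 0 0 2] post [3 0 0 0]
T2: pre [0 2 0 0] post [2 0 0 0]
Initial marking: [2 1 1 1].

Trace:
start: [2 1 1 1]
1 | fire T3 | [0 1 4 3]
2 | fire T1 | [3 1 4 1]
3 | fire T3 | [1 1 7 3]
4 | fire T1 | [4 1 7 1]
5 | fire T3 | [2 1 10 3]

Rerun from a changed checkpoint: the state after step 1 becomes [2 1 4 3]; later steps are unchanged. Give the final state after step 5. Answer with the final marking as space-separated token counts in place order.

4 1 10 3

state after step 1 := [2 1 4 3]
2 | fire T1 | [5 1 4 1]
3 | fire T3 | [3 1 7 3]
4 | fire T1 | [6 1 7 1]
5 | fire T3 | [4 1 10 3]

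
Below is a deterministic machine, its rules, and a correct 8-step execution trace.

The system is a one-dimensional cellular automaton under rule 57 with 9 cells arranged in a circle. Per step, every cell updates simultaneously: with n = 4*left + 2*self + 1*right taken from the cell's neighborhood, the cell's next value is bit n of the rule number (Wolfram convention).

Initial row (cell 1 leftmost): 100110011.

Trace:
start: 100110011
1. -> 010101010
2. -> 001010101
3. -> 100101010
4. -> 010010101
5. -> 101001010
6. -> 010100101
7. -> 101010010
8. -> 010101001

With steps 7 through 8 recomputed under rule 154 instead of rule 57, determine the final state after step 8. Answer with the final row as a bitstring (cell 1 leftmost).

(re-executing steps 7..8 under rule 154; state before step 7: 010100101)
7. -> 000011000
8. -> 000110100

000110100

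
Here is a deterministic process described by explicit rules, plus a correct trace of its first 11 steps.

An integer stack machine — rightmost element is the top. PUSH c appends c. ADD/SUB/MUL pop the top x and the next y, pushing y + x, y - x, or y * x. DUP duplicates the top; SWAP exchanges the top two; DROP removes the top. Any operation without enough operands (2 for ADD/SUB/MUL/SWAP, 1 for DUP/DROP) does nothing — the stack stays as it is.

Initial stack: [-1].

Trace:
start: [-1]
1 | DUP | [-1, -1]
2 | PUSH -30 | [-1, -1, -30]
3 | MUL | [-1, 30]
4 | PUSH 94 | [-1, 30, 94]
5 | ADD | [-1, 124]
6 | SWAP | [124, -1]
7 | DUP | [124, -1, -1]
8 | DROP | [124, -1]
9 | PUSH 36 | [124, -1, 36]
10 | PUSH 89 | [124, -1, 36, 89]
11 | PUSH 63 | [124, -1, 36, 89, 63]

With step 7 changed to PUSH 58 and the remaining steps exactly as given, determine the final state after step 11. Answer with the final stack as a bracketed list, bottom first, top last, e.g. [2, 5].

(re-executing from step 7 with the substitution; state before step 7: [124, -1])
7 | PUSH 58 | [124, -1, 58]
8 | DROP | [124, -1]
9 | PUSH 36 | [124, -1, 36]
10 | PUSH 89 | [124, -1, 36, 89]
11 | PUSH 63 | [124, -1, 36, 89, 63]

[124, -1, 36, 89, 63]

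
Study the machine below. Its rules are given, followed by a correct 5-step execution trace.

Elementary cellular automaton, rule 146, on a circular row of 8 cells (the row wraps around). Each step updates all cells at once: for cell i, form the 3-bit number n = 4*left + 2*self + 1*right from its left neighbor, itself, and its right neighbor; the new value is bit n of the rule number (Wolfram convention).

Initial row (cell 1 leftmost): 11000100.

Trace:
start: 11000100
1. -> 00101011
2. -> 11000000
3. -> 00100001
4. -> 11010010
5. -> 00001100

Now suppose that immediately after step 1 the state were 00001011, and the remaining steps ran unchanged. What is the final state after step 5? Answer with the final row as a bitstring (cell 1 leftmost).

state after step 1 := 00001011
2. -> 10010000
3. -> 01101001
4. -> 00000110
5. -> 00001001

00001001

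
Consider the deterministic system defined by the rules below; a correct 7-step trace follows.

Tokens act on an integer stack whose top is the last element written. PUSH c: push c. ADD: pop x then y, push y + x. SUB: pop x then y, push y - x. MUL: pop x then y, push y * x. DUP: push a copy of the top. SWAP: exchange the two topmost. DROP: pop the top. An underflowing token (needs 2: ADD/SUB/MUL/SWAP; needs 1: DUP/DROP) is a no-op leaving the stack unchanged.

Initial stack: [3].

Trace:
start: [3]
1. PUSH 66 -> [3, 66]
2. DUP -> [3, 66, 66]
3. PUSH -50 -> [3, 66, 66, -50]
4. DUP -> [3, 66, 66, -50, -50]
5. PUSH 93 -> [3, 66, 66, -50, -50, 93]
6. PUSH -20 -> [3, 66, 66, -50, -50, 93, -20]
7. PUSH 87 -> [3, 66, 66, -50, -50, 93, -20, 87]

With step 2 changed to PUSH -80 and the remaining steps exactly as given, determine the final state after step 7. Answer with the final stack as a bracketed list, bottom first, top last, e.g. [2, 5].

(re-executing from step 2 with the substitution; state before step 2: [3, 66])
2. PUSH -80 -> [3, 66, -80]
3. PUSH -50 -> [3, 66, -80, -50]
4. DUP -> [3, 66, -80, -50, -50]
5. PUSH 93 -> [3, 66, -80, -50, -50, 93]
6. PUSH -20 -> [3, 66, -80, -50, -50, 93, -20]
7. PUSH 87 -> [3, 66, -80, -50, -50, 93, -20, 87]

[3, 66, -80, -50, -50, 93, -20, 87]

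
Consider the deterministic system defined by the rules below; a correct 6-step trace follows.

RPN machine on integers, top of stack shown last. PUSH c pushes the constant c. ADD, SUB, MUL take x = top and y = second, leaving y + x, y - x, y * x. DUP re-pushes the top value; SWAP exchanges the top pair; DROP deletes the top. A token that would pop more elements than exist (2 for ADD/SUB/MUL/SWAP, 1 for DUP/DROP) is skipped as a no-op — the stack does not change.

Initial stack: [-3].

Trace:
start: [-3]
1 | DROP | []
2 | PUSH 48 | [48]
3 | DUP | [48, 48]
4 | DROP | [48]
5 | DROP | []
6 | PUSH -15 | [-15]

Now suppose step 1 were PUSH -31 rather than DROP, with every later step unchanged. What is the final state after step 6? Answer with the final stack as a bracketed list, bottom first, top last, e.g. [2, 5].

(re-executing from step 1 with the substitution; state before step 1: [-3])
1 | PUSH -31 | [-3, -31]
2 | PUSH 48 | [-3, -31, 48]
3 | DUP | [-3, -31, 48, 48]
4 | DROP | [-3, -31, 48]
5 | DROP | [-3, -31]
6 | PUSH -15 | [-3, -31, -15]

[-3, -31, -15]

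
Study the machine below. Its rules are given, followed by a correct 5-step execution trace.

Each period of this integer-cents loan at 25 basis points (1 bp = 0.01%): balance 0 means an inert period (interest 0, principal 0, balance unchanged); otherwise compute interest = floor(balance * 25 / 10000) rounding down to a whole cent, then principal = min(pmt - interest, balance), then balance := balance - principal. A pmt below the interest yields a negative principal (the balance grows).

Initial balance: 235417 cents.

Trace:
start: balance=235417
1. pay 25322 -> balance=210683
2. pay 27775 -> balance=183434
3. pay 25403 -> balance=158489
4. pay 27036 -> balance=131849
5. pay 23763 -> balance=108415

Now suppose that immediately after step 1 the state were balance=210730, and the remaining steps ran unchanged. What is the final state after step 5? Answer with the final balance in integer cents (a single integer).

state after step 1 := balance=210730
2. pay 27775 -> balance=183481
3. pay 25403 -> balance=158536
4. pay 27036 -> balance=131896
5. pay 23763 -> balance=108462

108462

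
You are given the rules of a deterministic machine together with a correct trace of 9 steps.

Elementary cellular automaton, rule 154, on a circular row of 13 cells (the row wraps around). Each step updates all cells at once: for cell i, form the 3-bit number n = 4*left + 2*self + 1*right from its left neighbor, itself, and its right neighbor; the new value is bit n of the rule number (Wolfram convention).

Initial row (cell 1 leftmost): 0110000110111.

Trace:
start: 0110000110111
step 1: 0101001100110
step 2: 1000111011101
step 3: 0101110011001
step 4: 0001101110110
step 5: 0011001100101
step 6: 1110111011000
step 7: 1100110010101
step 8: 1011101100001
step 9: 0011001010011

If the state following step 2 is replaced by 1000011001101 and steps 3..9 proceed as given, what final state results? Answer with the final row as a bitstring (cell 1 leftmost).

state after step 2 := 1000011001101
step 3: 0100110111001
step 4: 0011100110110
step 5: 0111011100101
step 6: 0110011011000
step 7: 1101110010100
step 8: 1001101100011
step 9: 0111001010111

0111001010111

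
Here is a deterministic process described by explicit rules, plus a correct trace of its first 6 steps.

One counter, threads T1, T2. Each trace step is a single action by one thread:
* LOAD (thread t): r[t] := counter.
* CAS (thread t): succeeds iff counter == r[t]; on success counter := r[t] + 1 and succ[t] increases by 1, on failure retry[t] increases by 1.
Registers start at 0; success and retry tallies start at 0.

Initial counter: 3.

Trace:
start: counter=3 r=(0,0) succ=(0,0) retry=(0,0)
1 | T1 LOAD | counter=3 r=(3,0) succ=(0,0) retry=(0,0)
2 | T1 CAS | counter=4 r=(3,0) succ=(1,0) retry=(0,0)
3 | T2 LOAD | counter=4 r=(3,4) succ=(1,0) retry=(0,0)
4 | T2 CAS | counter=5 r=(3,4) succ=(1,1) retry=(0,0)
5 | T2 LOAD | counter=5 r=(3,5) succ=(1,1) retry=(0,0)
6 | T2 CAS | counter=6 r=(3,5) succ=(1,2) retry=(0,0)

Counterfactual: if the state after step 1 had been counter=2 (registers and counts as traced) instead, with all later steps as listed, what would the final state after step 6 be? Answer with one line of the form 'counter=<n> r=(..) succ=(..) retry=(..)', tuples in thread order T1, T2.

counter=4 r=(3,3) succ=(0,2) retry=(1,0)

state after step 1 := counter=2 r=(3,0) succ=(0,0) retry=(0,0)
2 | T1 CAS | counter=2 r=(3,0) succ=(0,0) retry=(1,0)
3 | T2 LOAD | counter=2 r=(3,2) succ=(0,0) retry=(1,0)
4 | T2 CAS | counter=3 r=(3,2) succ=(0,1) retry=(1,0)
5 | T2 LOAD | counter=3 r=(3,3) succ=(0,1) retry=(1,0)
6 | T2 CAS | counter=4 r=(3,3) succ=(0,2) retry=(1,0)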